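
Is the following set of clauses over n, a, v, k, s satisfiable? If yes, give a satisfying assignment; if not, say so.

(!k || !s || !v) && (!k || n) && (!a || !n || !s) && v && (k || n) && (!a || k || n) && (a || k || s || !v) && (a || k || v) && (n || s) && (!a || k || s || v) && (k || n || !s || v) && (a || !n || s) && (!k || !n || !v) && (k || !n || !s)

n=T, a=T, v=T, k=F, s=F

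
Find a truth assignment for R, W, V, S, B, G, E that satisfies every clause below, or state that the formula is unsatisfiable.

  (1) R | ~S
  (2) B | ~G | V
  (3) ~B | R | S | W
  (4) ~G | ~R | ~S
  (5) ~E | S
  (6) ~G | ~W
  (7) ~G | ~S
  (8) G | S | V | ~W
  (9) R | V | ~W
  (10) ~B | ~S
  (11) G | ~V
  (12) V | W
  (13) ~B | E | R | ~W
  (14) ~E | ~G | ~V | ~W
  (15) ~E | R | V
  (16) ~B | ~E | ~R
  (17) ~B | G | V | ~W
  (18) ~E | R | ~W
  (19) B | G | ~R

R = True, W = False, V = True, S = False, B = True, G = True, E = False

Set R = True.
Try W = True:
  (~G | ~W) forces G = False.
  (G | ~V) forces V = False.
  (G | S | V | ~W) forces S = True.
  (~B | ~S) forces B = False.
  clause (B | G | ~R) is falsified — backtrack.
So W = False.
  then (V | W) forces V = True.
  then (G | ~V) forces G = True.
  then (~G | ~R | ~S) forces S = False.
  then (~E | S) forces E = False.
Set B = True.
All clauses satisfied.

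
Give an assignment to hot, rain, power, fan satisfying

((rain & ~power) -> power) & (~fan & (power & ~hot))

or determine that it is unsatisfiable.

hot = False, rain = False, power = True, fan = False

  (rain & ~power) -> power = True
    rain & ~power = False
      ~power = False
  ~fan & (power & ~hot) = True
    ~fan = True
    power & ~hot = True
      ~hot = True
Both conjuncts True, so the formula holds.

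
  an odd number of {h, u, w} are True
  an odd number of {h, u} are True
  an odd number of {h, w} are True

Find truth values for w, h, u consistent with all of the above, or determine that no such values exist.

w = False, h = True, u = False

{h, u, w}: 1 true → odd ✓
{h, u}: 1 true → odd ✓
{h, w}: 1 true → odd ✓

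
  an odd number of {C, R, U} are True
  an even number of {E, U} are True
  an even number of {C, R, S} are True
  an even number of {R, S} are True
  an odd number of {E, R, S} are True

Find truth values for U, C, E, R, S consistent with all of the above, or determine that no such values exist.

U: True, C: False, E: True, R: False, S: False

{C, R, U}: 1 true → odd ✓
{E, U}: 2 true → even ✓
{C, R, S}: 0 true → even ✓
{R, S}: 0 true → even ✓
{E, R, S}: 1 true → odd ✓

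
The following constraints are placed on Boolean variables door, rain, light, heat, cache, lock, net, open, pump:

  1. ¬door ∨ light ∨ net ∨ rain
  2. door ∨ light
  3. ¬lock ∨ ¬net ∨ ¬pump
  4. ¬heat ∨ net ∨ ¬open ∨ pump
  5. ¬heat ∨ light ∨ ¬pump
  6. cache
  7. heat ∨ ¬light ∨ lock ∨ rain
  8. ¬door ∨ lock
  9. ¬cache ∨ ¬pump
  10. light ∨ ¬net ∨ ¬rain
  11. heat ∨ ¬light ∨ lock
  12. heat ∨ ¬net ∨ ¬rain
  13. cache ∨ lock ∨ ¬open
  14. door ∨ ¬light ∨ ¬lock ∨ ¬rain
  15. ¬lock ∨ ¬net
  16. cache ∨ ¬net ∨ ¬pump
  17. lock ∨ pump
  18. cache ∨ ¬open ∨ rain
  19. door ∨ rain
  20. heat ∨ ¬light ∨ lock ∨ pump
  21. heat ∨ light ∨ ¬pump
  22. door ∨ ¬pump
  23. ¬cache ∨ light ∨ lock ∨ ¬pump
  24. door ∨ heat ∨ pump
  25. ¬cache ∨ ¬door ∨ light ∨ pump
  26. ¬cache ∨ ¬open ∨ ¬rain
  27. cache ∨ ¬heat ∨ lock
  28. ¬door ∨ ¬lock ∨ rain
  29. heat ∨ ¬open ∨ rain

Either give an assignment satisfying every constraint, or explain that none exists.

door = True, rain = True, light = True, heat = True, cache = True, lock = True, net = False, open = False, pump = False

Unit clause (cache) forces cache = True.
In (¬cache ∨ ¬pump) only ¬pump is left, so pump = False.
In (lock ∨ pump) only lock is left, so lock = True.
In (¬lock ∨ ¬net) only ¬net is left, so net = False.
Try door = False:
  (door ∨ light) forces light = True.
  (door ∨ ¬light ∨ ¬lock ∨ ¬rain) forces rain = False.
  clause (door ∨ rain) is falsified — backtrack.
So door = True.
  then (¬cache ∨ ¬door ∨ light ∨ pump) forces light = True.
  then (¬door ∨ ¬lock ∨ rain) forces rain = True.
  then (¬cache ∨ ¬open ∨ ¬rain) forces open = False.
Set heat = True.
All clauses satisfied.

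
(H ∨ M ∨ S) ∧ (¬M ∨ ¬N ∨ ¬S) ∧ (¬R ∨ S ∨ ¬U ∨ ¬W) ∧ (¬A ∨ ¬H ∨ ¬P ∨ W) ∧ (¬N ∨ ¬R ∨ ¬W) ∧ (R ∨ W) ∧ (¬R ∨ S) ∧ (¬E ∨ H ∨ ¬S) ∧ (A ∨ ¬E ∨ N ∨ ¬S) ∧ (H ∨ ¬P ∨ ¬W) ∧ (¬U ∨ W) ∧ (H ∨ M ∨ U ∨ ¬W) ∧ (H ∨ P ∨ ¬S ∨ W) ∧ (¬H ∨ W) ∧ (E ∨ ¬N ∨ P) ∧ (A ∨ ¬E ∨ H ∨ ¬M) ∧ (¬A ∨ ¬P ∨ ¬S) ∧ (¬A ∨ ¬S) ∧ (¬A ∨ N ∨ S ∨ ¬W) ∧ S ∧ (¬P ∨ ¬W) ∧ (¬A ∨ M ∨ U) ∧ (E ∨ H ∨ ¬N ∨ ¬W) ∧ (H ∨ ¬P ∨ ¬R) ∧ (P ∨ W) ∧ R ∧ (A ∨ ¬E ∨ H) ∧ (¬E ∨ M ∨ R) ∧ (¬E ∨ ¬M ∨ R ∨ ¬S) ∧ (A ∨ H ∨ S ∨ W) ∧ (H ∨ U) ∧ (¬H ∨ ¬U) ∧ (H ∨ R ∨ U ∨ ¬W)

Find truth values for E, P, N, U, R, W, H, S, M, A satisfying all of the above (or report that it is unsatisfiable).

E: False; P: False; N: False; U: True; R: True; W: True; H: False; S: True; M: False; A: False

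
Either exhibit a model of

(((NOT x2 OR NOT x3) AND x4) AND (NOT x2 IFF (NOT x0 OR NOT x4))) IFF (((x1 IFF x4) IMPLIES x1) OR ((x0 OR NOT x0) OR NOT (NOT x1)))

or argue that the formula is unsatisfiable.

x0 = False, x1 = False, x2 = False, x3 = False, x4 = True

  (((NOT x2 OR NOT x3) AND x4) AND (NOT x2 IFF (NOT x0 OR NOT x4))) IFF (((x1 IFF x4) IMPLIES x1) OR ((x0 OR NOT x0) OR NOT (NOT x1))) = True
    ((NOT x2 OR NOT x3) AND x4) AND (NOT x2 IFF (NOT x0 OR NOT x4)) = True
      (NOT x2 OR NOT x3) AND x4 = True
        NOT x2 OR NOT x3 = True
          NOT x2 = True
          NOT x3 = True
      NOT x2 IFF (NOT x0 OR NOT x4) = True
        NOT x2 = True
        NOT x0 OR NOT x4 = True
          NOT x0 = True
          NOT x4 = False
    ((x1 IFF x4) IMPLIES x1) OR ((x0 OR NOT x0) OR NOT (NOT x1)) = True
      (x1 IFF x4) IMPLIES x1 = True
        x1 IFF x4 = False
      (x0 OR NOT x0) OR NOT (NOT x1) = True
        x0 OR NOT x0 = True
          NOT x0 = True
        NOT (NOT x1) = False
          NOT x1 = True
The formula evaluates to True.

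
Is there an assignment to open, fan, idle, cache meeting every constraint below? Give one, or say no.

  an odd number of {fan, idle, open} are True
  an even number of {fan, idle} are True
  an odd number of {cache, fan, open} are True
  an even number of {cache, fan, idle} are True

open = True, fan = False, idle = False, cache = False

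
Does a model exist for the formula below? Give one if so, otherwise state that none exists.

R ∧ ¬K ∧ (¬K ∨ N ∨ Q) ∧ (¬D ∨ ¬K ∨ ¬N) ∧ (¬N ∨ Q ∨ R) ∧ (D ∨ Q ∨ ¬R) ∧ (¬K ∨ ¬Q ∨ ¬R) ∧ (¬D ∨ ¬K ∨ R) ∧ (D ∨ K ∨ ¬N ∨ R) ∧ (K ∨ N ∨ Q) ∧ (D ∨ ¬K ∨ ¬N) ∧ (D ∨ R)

Q=T, K=F, D=F, R=T, N=T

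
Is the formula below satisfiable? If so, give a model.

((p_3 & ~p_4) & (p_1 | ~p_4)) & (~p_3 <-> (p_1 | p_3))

UNSATISFIABLE

Case p_3 = True: the conjunct ~p_3 <-> (p_1 | p_3) becomes ~True <-> (p_1 | True) = False.
Case p_3 = False: the conjunct p_3 is False.
Both cases fail — unsatisfiable.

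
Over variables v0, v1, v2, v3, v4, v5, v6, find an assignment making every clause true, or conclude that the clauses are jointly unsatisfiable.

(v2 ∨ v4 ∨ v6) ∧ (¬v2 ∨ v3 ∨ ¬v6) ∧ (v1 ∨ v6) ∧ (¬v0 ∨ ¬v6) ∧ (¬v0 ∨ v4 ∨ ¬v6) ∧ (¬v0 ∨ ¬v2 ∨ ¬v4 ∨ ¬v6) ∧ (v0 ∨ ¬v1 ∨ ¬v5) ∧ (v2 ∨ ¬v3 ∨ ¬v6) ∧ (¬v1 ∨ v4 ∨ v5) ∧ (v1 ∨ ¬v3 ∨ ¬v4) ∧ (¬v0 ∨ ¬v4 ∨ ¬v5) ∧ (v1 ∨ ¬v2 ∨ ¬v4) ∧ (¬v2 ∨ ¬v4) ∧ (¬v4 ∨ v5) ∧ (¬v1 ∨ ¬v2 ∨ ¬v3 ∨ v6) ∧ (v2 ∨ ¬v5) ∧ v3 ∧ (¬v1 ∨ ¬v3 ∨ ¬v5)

v0 = False; v1 = False; v2 = True; v3 = True; v4 = False; v5 = False; v6 = True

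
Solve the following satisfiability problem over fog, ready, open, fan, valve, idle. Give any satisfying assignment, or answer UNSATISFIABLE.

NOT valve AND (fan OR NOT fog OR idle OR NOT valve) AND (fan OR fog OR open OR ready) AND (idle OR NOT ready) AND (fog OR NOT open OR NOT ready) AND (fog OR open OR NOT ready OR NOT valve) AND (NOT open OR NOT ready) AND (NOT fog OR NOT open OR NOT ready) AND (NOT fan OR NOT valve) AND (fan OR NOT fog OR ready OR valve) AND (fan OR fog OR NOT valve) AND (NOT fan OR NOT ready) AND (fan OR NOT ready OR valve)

Unit clause (NOT valve) forces valve = False.
Set fog = False.
Try ready = True:
  (idle OR NOT ready) forces idle = True.
  (fog OR NOT open OR NOT ready) forces open = False.
  (NOT fan OR NOT ready) forces fan = False.
  clause (fan OR NOT ready OR valve) is falsified — backtrack.
So ready = False.
Set open = False.
  then (fan OR fog OR open OR ready) forces fan = True.
Set idle = True.
All clauses satisfied.

fog: False; ready: False; open: False; fan: True; valve: False; idle: True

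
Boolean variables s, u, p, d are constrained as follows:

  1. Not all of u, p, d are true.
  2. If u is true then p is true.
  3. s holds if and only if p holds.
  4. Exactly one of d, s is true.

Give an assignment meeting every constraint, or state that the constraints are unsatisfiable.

s = False, u = False, p = False, d = True

  (1) {u, p, d}: 1/3 true — not all ✓
  (2) u=F ⇒ p: vacuous ✓
  (3) s=F, p=F — same ✓
  (4) {d, s}: 1 true — exactly one ✓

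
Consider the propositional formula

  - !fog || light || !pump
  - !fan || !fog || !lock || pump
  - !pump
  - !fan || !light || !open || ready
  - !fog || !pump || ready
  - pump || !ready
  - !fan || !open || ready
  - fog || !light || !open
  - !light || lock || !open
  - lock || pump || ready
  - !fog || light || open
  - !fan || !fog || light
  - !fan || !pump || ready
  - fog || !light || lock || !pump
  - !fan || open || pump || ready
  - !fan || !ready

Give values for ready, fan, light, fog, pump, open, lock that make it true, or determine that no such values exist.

ready = False; fan = False; light = False; fog = False; pump = False; open = False; lock = True

Unit clause (!pump) forces pump = False.
In (pump || !ready) only !ready is left, so ready = False.
In (lock || pump || ready) only lock is left, so lock = True.
Try fan = True:
  (!fan || !fog || !lock || pump) forces fog = False.
  (!fan || !open || ready) forces open = False.
  clause (!fan || open || pump || ready) is falsified — backtrack.
So fan = False.
Set light = False.
Set fog = False.
Set open = False.
All clauses satisfied.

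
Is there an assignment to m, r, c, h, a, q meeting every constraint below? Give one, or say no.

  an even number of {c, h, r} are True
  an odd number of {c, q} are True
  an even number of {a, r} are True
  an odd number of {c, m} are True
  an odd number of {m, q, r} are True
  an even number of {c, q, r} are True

m = False, r = True, c = True, h = False, a = True, q = False

{c, h, r}: 2 true → even ✓
{c, q}: 1 true → odd ✓
{a, r}: 2 true → even ✓
{c, m}: 1 true → odd ✓
{m, q, r}: 1 true → odd ✓
{c, q, r}: 2 true → even ✓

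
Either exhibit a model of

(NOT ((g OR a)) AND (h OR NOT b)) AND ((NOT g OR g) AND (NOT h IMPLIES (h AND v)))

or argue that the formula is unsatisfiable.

g=F, a=F, h=T, v=T, b=T

  NOT ((g OR a)) AND (h OR NOT b) = True
    NOT ((g OR a)) = True
      g OR a = False
    h OR NOT b = True
      NOT b = False
  (NOT g OR g) AND (NOT h IMPLIES (h AND v)) = True
    NOT g OR g = True
      NOT g = True
    NOT h IMPLIES (h AND v) = True
      NOT h = False
      h AND v = True
Both conjuncts True, so the formula holds.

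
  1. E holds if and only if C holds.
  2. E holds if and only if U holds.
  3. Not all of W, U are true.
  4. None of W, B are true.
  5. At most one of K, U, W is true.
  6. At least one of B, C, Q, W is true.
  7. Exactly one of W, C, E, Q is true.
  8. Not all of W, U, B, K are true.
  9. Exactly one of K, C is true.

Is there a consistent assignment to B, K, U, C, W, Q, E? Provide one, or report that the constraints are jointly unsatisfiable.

B=F, K=T, U=F, C=F, W=F, Q=T, E=F

  (1) E=F, C=F — same ✓
  (2) E=F, U=F — same ✓
  (3) {W, U}: 0/2 true — not all ✓
  (4) {W, B}: 0 true — none ✓
  (5) {K, U, W}: 1 true — at most one ✓
  (6) {B, C, Q, W}: 1 true — at least one ✓
  (7) {W, C, E, Q}: 1 true — exactly one ✓
  (8) {W, U, B, K}: 1/4 true — not all ✓
  (9) {K, C}: 1 true — exactly one ✓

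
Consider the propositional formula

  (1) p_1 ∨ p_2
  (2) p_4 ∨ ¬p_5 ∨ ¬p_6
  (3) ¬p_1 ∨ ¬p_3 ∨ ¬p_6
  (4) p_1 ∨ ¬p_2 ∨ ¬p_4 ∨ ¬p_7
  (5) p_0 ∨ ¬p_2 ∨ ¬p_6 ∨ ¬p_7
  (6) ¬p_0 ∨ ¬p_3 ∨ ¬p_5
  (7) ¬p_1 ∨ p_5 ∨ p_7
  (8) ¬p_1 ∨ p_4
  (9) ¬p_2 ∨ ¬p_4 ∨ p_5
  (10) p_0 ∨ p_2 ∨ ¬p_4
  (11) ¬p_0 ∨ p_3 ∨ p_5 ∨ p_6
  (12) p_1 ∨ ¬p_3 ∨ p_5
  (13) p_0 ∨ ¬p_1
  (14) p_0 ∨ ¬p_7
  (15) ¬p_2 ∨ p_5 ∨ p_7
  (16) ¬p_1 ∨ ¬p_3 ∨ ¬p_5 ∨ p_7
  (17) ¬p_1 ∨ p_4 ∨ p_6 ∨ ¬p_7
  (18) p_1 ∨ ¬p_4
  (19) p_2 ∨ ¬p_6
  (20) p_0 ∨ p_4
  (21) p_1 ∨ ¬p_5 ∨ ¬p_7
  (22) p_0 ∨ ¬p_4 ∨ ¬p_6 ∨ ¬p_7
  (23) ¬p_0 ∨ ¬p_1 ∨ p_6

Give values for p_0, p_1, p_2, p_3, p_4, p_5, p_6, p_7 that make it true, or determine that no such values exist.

p_0: True, p_1: False, p_2: True, p_3: False, p_4: False, p_5: True, p_6: False, p_7: False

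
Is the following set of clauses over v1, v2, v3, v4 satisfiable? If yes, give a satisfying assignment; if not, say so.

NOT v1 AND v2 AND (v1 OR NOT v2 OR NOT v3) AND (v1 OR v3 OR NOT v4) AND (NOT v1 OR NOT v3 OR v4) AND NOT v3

Unit clause (NOT v1) forces v1 = False.
Unit clause (v2) forces v2 = True.
In (v1 OR NOT v2 OR NOT v3) only NOT v3 is left, so v3 = False.
In (v1 OR v3 OR NOT v4) only NOT v4 is left, so v4 = False.
All clauses satisfied.

v1 = False, v2 = True, v3 = False, v4 = False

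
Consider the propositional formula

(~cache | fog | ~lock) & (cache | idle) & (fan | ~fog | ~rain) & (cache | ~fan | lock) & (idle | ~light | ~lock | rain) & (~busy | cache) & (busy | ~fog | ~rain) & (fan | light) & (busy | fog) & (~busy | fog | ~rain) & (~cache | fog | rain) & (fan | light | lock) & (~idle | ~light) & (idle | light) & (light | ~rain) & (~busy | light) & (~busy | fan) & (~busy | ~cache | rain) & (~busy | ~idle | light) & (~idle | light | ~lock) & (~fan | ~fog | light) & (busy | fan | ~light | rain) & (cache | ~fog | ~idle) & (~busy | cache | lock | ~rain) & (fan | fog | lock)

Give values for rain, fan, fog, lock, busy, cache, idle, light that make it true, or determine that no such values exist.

Set rain = True.
  then (light | ~rain) forces light = True.
  then (~idle | ~light) forces idle = False.
  then (cache | idle) forces cache = True.
Try fan = False:
  (fan | ~fog | ~rain) forces fog = False.
  (~cache | fog | ~lock) forces lock = False.
  clause (fan | fog | lock) is falsified — backtrack.
So fan = True.
Try fog = False:
  (~cache | fog | ~lock) forces lock = False.
  (busy | fog) forces busy = True.
  clause (~busy | fog | ~rain) is falsified — backtrack.
So fog = True.
  then (busy | ~fog | ~rain) forces busy = True.
Set lock = True.
All clauses satisfied.

rain: True; fan: True; fog: True; lock: True; busy: True; cache: True; idle: False; light: True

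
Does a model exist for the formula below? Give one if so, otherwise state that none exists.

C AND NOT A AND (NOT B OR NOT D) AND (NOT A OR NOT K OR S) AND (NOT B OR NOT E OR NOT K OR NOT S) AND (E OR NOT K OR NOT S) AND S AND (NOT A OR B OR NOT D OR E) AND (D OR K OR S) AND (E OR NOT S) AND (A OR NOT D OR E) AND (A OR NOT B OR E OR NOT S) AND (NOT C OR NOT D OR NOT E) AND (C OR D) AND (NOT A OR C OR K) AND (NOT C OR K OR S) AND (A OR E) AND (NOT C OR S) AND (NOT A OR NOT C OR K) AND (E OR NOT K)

Unit clause (C) forces C = True.
Unit clause (NOT A) forces A = False.
Unit clause (S) forces S = True.
In (E OR NOT S) only E is left, so E = True.
In (NOT C OR NOT D OR NOT E) only NOT D is left, so D = False.
Set K = False.
Set B = False.
All clauses satisfied.

E: True, C: True, D: False, A: False, K: False, S: True, B: False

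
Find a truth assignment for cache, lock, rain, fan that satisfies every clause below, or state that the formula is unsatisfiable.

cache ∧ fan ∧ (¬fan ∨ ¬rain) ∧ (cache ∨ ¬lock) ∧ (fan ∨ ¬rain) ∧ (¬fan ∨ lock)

cache = True; lock = True; rain = False; fan = True

Unit clause (cache) forces cache = True.
Unit clause (fan) forces fan = True.
In (¬fan ∨ ¬rain) only ¬rain is left, so rain = False.
In (¬fan ∨ lock) only lock is left, so lock = True.
All clauses satisfied.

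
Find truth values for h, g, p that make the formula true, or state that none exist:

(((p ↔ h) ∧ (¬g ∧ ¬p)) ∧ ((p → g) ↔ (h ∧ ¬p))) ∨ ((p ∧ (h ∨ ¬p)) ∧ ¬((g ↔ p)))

h=T, g=F, p=T

  (((p ↔ h) ∧ (¬g ∧ ¬p)) ∧ ((p → g) ↔ (h ∧ ¬p))) ∨ ((p ∧ (h ∨ ¬p)) ∧ ¬((g ↔ p))) = True
    ((p ↔ h) ∧ (¬g ∧ ¬p)) ∧ ((p → g) ↔ (h ∧ ¬p)) = False
      (p ↔ h) ∧ (¬g ∧ ¬p) = False
        p ↔ h = True
        ¬g ∧ ¬p = False
          ¬g = True
          ¬p = False
      (p → g) ↔ (h ∧ ¬p) = True
        p → g = False
        h ∧ ¬p = False
          ¬p = False
    (p ∧ (h ∨ ¬p)) ∧ ¬((g ↔ p)) = True
      p ∧ (h ∨ ¬p) = True
        h ∨ ¬p = True
          ¬p = False
      ¬((g ↔ p)) = True
        g ↔ p = False
The formula evaluates to True.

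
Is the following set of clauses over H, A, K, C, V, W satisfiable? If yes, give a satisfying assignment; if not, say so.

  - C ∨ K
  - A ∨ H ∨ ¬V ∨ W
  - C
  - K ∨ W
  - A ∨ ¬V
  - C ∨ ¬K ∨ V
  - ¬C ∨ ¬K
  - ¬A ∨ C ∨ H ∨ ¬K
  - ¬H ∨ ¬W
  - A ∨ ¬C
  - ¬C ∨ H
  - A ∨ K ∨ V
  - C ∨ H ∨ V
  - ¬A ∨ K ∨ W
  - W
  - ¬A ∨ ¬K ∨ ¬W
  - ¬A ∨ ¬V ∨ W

Unsatisfiable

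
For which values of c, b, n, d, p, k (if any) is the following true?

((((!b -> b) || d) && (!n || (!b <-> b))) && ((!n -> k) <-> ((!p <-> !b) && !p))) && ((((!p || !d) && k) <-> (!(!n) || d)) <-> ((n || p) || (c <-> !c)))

c: False; b: True; n: False; d: False; p: True; k: False

  (((!b -> b) || d) && (!n || (!b <-> b))) && ((!n -> k) <-> ((!p <-> !b) && !p)) = True
    ((!b -> b) || d) && (!n || (!b <-> b)) = True
      (!b -> b) || d = True
        !b -> b = True
          !b = False
      !n || (!b <-> b) = True
        !n = True
        !b <-> b = False
          !b = False
    (!n -> k) <-> ((!p <-> !b) && !p) = True
      !n -> k = False
        !n = True
      (!p <-> !b) && !p = False
        !p <-> !b = True
          !p = False
          !b = False
        !p = False
  (((!p || !d) && k) <-> (!(!n) || d)) <-> ((n || p) || (c <-> !c)) = True
    ((!p || !d) && k) <-> (!(!n) || d) = True
      (!p || !d) && k = False
        !p || !d = True
          !p = False
          !d = True
      !(!n) || d = False
        !(!n) = False
          !n = True
    (n || p) || (c <-> !c) = True
      n || p = True
      c <-> !c = False
        !c = True
Both conjuncts True, so the formula holds.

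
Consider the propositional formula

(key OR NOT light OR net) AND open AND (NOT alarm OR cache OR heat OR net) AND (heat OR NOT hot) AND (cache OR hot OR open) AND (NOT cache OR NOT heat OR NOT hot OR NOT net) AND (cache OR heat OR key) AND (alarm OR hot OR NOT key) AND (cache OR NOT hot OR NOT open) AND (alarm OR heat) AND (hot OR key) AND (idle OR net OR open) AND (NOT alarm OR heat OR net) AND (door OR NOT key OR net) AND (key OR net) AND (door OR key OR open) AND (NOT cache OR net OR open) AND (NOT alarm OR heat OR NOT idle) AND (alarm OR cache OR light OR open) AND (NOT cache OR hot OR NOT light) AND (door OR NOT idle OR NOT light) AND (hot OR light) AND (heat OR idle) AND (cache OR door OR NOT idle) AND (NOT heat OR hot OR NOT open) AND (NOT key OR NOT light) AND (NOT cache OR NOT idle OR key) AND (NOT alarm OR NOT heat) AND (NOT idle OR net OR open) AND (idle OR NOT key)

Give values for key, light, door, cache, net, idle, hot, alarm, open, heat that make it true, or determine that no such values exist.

key = True, light = False, door = True, cache = True, net = False, idle = True, hot = True, alarm = False, open = True, heat = True

Unit clause (open) forces open = True.
Try key = False:
  (hot OR key) forces hot = True.
  (heat OR NOT hot) forces heat = True.
  (cache OR NOT hot OR NOT open) forces cache = True.
  (NOT cache OR NOT heat OR NOT hot OR NOT net) forces net = False.
  clause (key OR net) is falsified — backtrack.
So key = True.
  then (NOT key OR NOT light) forces light = False.
  then (idle OR NOT key) forces idle = True.
  then (hot OR light) forces hot = True.
  then (heat OR NOT hot) forces heat = True.
  then (cache OR NOT hot OR NOT open) forces cache = True.
  then (NOT alarm OR NOT heat) forces alarm = False.
  then (NOT cache OR NOT heat OR NOT hot OR NOT net) forces net = False.
  then (door OR NOT key OR net) forces door = True.
All clauses satisfied.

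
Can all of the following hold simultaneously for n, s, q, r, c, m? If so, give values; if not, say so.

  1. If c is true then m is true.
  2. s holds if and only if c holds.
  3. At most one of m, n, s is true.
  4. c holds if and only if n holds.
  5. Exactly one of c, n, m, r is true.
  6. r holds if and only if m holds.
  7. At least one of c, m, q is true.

Unsatisfiable — no assignment works.

Case r = True:
  (5) with r=T forces c = False.
  (2) with c=F forces s = False.
  (4) with c=F forces n = False.
  (5) with r=T forces m = False.
  Constraint (6) is violated (r=T, m=F) — contradiction.
Case r = False:
  (6) with r=F forces m = False.
  (1) with m=F forces c = False.
  (2) with c=F forces s = False.
  (4) with c=F forces n = False.
  Constraint (5) is violated (c=F, n=F, m=F, r=F) — contradiction.
Both cases fail — unsatisfiable.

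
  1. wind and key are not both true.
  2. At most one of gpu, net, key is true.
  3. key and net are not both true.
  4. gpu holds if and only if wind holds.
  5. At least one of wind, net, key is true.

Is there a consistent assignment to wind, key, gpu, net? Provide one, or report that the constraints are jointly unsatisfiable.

wind = False; key = False; gpu = False; net = True

  (1) wind=F, key=F — not both ✓
  (2) {gpu, net, key}: 1 true — at most one ✓
  (3) key=F, net=T — not both ✓
  (4) gpu=F, wind=F — same ✓
  (5) {wind, net, key}: 1 true — at least one ✓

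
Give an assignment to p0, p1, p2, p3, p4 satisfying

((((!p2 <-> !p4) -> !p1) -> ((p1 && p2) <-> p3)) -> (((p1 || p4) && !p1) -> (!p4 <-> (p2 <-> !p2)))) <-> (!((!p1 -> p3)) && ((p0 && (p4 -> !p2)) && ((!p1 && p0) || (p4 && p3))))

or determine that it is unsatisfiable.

p0 = True; p1 = False; p2 = True; p3 = False; p4 = False

  ((((!p2 <-> !p4) -> !p1) -> ((p1 && p2) <-> p3)) -> (((p1 || p4) && !p1) -> (!p4 <-> (p2 <-> !p2)))) <-> (!((!p1 -> p3)) && ((p0 && (p4 -> !p2)) && ((!p1 && p0) || (p4 && p3)))) = True
    (((!p2 <-> !p4) -> !p1) -> ((p1 && p2) <-> p3)) -> (((p1 || p4) && !p1) -> (!p4 <-> (p2 <-> !p2))) = True
      ((!p2 <-> !p4) -> !p1) -> ((p1 && p2) <-> p3) = True
        (!p2 <-> !p4) -> !p1 = True
          !p2 <-> !p4 = False
            !p2 = False
            !p4 = True
          !p1 = True
        (p1 && p2) <-> p3 = True
          p1 && p2 = False
      ((p1 || p4) && !p1) -> (!p4 <-> (p2 <-> !p2)) = True
        (p1 || p4) && !p1 = False
          p1 || p4 = False
          !p1 = True
        !p4 <-> (p2 <-> !p2) = False
          !p4 = True
          p2 <-> !p2 = False
            !p2 = False
    !((!p1 -> p3)) && ((p0 && (p4 -> !p2)) && ((!p1 && p0) || (p4 && p3))) = True
      !((!p1 -> p3)) = True
        !p1 -> p3 = False
          !p1 = True
      (p0 && (p4 -> !p2)) && ((!p1 && p0) || (p4 && p3)) = True
        p0 && (p4 -> !p2) = True
          p4 -> !p2 = True
            !p2 = False
        (!p1 && p0) || (p4 && p3) = True
          !p1 && p0 = True
            !p1 = True
          p4 && p3 = False
The formula evaluates to True.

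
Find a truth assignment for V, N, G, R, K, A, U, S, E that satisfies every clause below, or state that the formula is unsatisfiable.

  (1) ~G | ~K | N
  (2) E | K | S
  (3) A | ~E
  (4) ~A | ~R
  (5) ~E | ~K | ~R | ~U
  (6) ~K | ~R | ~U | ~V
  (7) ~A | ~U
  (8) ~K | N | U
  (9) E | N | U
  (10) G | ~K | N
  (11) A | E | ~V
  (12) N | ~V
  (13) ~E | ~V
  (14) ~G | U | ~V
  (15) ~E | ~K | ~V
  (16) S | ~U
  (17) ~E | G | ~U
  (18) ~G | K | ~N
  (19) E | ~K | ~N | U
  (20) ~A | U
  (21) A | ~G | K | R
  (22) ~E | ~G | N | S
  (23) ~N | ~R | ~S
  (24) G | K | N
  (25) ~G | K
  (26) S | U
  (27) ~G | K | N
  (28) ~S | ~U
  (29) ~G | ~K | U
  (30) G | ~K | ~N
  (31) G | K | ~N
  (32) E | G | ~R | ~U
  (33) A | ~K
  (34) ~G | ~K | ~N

Case K = True:
  (A | ~K) forces A = True.
  (~A | ~R) forces R = False.
  (~A | ~U) forces U = False.
  Clause (~A | U) is falsified — contradiction.
Case K = False:
  (~G | K) forces G = False.
  (G | K | N) forces N = True.
  Clause (G | K | ~N) is falsified — contradiction.
Both cases fail, so the formula is unsatisfiable.

UNSATISFIABLE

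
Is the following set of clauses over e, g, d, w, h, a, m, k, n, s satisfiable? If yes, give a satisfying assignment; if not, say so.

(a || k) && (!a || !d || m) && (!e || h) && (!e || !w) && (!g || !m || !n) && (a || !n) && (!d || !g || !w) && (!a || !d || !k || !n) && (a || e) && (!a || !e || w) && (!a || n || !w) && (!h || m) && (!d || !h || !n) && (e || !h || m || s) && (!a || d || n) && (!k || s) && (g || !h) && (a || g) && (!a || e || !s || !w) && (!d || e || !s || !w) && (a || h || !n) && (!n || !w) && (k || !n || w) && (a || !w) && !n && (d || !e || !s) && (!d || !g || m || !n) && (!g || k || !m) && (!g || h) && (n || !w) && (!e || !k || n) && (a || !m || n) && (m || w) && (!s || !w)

e = False, g = True, d = True, w = False, h = True, a = True, m = True, k = True, n = False, s = True

Unit clause (!n) forces n = False.
In (n || !w) only !w is left, so w = False.
In (m || w) only m is left, so m = True.
In (a || !m || n) only a is left, so a = True.
In (!a || !e || w) only !e is left, so e = False.
In (!a || d || n) only d is left, so d = True.
Set g = True.
  then (!g || k || !m) forces k = True.
  then (!g || h) forces h = True.
  then (!k || s) forces s = True.
All clauses satisfied.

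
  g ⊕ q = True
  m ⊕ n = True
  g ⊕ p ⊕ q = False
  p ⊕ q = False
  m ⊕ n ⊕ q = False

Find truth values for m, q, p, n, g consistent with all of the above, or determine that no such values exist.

m=T; q=T; p=T; n=F; g=F

g ⊕ q = F ⊕ T = True ✓
m ⊕ n = T ⊕ F = True ✓
g ⊕ p ⊕ q = F ⊕ T ⊕ T = False ✓
p ⊕ q = T ⊕ T = False ✓
m ⊕ n ⊕ q = T ⊕ F ⊕ T = False ✓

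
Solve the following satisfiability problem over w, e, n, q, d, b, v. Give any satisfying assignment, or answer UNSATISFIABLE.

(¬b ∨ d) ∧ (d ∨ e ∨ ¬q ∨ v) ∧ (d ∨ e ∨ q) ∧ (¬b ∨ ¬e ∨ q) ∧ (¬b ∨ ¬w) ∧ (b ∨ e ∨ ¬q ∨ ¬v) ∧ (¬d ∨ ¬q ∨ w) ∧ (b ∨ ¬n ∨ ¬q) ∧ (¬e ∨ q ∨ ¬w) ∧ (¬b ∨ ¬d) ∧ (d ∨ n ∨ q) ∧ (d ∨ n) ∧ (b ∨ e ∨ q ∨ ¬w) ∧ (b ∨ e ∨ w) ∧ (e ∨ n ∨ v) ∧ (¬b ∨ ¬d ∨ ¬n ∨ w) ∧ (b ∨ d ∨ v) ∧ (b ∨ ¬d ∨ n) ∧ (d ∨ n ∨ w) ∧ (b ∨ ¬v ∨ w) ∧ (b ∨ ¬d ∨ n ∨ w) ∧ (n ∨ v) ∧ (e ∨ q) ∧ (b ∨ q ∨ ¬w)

w = False, e = True, n = True, q = False, d = True, b = False, v = False

Try w = True:
  (¬b ∨ ¬w) forces b = False.
  (b ∨ q ∨ ¬w) forces q = True.
  (b ∨ ¬n ∨ ¬q) forces n = False.
  (d ∨ n) forces d = True.
  clause (b ∨ ¬d ∨ n) is falsified — backtrack.
So w = False.
Set e = True.
Set n = True.
Try q = True:
  (¬d ∨ ¬q ∨ w) forces d = False.
  (¬b ∨ d) forces b = False.
  clause (b ∨ ¬n ∨ ¬q) is falsified — backtrack.
So q = False.
  then (¬b ∨ ¬e ∨ q) forces b = False.
  then (b ∨ ¬v ∨ w) forces v = False.
  then (b ∨ d ∨ v) forces d = True.
All clauses satisfied.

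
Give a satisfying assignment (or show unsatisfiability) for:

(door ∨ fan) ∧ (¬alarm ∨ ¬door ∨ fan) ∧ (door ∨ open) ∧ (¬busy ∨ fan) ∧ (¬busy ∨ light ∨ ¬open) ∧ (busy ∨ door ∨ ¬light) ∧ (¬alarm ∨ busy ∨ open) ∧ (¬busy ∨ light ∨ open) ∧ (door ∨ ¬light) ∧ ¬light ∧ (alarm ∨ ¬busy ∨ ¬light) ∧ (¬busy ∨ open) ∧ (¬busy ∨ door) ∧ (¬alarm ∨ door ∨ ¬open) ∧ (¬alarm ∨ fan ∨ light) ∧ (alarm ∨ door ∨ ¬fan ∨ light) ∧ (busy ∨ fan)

fan = True, open = False, door = True, busy = False, light = False, alarm = False

Unit clause (¬light) forces light = False.
Try fan = False:
  (door ∨ fan) forces door = True.
  (¬alarm ∨ ¬door ∨ fan) forces alarm = False.
  (¬busy ∨ fan) forces busy = False.
  clause (busy ∨ fan) is falsified — backtrack.
So fan = True.
Set open = False.
  then (door ∨ open) forces door = True.
  then (¬busy ∨ light ∨ open) forces busy = False.
  then (¬alarm ∨ busy ∨ open) forces alarm = False.
All clauses satisfied.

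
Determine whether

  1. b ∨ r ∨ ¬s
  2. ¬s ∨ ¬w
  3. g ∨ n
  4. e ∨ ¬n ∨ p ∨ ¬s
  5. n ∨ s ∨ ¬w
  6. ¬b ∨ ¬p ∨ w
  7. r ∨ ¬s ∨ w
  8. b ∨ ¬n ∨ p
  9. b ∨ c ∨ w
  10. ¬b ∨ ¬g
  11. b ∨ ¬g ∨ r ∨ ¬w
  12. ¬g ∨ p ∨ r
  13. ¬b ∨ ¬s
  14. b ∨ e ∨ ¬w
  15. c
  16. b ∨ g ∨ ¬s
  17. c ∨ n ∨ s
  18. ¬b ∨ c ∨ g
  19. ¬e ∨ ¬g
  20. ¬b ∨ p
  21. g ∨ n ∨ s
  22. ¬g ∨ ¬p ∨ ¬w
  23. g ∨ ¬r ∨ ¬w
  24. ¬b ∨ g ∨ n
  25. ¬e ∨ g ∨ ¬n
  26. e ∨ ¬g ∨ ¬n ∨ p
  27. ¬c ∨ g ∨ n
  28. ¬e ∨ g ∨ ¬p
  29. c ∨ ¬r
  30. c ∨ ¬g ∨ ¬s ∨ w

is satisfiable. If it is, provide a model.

n=F, b=F, g=T, c=T, s=F, p=T, r=F, w=F, e=F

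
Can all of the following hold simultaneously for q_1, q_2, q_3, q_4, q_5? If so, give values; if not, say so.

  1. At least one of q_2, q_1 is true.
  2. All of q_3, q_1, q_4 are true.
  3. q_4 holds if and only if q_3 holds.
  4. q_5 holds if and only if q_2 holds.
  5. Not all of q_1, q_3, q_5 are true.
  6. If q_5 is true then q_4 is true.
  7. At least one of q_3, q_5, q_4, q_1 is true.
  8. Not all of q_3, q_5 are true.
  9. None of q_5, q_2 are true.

q_1 = True; q_2 = False; q_3 = True; q_4 = True; q_5 = False

  (1) {q_2, q_1}: 1 true — at least one ✓
  (2) {q_3, q_1, q_4}: all 3 true ✓
  (3) q_4=T, q_3=T — same ✓
  (4) q_5=F, q_2=F — same ✓
  (5) {q_1, q_3, q_5}: 2/3 true — not all ✓
  (6) q_5=F ⇒ q_4: vacuous ✓
  (7) {q_3, q_5, q_4, q_1}: 3 true — at least one ✓
  (8) {q_3, q_5}: 1/2 true — not all ✓
  (9) {q_5, q_2}: 0 true — none ✓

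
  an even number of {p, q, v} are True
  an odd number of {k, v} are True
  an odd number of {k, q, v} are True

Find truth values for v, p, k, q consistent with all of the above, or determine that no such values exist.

v = False, p = False, k = True, q = False

{p, q, v}: 0 true → even ✓
{k, v}: 1 true → odd ✓
{k, q, v}: 1 true → odd ✓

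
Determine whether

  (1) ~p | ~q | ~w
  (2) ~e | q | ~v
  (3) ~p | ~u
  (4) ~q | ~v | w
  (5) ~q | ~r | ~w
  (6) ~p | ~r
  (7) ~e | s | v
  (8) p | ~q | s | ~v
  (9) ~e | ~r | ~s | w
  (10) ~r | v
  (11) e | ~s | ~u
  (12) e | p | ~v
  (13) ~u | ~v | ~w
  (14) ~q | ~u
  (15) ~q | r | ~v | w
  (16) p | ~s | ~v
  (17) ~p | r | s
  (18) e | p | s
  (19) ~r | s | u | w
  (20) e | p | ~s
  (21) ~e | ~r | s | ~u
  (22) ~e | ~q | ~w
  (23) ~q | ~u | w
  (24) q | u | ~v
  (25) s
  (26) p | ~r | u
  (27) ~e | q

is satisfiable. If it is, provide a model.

Unit clause (s) forces s = True.
Set w = False.
Try v = True:
  (~q | ~v | w) forces q = False.
  (~e | q | ~v) forces e = False.
  (e | ~s | ~u) forces u = False.
  clause (q | u | ~v) is falsified — backtrack.
So v = False.
  then (~r | v) forces r = False.
Set e = False.
  then (e | ~s | ~u) forces u = False.
  then (e | p | ~s) forces p = True.
Set q = False.
All clauses satisfied.

w = False, v = False, e = False, q = False, r = False, u = False, p = True, s = True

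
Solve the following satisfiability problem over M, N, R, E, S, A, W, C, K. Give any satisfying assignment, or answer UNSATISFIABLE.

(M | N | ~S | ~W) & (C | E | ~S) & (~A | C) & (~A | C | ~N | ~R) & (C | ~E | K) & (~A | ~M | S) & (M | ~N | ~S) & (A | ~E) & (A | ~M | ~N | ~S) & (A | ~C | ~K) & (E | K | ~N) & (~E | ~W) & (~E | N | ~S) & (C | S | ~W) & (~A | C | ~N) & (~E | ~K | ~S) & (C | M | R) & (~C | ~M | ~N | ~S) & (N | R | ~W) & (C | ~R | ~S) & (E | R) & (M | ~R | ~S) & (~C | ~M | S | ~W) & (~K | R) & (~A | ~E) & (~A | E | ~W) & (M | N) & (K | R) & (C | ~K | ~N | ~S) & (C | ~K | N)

Set M = False.
  then (M | N) forces N = True.
  then (M | ~N | ~S) forces S = False.
Try R = False:
  (C | M | R) forces C = True.
  (E | R) forces E = True.
  (A | ~E) forces A = True.
  clause (~A | ~E) is falsified — backtrack.
So R = True.
Set E = False.
  then (E | K | ~N) forces K = True.
Set A = True.
  then (~A | C) forces C = True.
  then (~A | E | ~W) forces W = False.
All clauses satisfied.

M = False, N = True, R = True, E = False, S = False, A = True, W = False, C = True, K = True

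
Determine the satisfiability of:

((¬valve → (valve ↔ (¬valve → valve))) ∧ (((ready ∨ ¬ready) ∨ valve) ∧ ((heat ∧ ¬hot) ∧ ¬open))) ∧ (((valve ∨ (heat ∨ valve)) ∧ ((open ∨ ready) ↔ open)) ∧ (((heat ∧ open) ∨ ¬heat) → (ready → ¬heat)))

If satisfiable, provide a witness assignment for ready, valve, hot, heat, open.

ready = False; valve = True; hot = False; heat = True; open = False

  (¬valve → (valve ↔ (¬valve → valve))) ∧ (((ready ∨ ¬ready) ∨ valve) ∧ ((heat ∧ ¬hot) ∧ ¬open)) = True
    ¬valve → (valve ↔ (¬valve → valve)) = True
      ¬valve = False
      valve ↔ (¬valve → valve) = True
        ¬valve → valve = True
          ¬valve = False
    ((ready ∨ ¬ready) ∨ valve) ∧ ((heat ∧ ¬hot) ∧ ¬open) = True
      (ready ∨ ¬ready) ∨ valve = True
        ready ∨ ¬ready = True
          ¬ready = True
      (heat ∧ ¬hot) ∧ ¬open = True
        heat ∧ ¬hot = True
          ¬hot = True
        ¬open = True
  ((valve ∨ (heat ∨ valve)) ∧ ((open ∨ ready) ↔ open)) ∧ (((heat ∧ open) ∨ ¬heat) → (ready → ¬heat)) = True
    (valve ∨ (heat ∨ valve)) ∧ ((open ∨ ready) ↔ open) = True
      valve ∨ (heat ∨ valve) = True
        heat ∨ valve = True
      (open ∨ ready) ↔ open = True
        open ∨ ready = False
    ((heat ∧ open) ∨ ¬heat) → (ready → ¬heat) = True
      (heat ∧ open) ∨ ¬heat = False
        heat ∧ open = False
        ¬heat = False
      ready → ¬heat = True
        ¬heat = False
Both conjuncts True, so the formula holds.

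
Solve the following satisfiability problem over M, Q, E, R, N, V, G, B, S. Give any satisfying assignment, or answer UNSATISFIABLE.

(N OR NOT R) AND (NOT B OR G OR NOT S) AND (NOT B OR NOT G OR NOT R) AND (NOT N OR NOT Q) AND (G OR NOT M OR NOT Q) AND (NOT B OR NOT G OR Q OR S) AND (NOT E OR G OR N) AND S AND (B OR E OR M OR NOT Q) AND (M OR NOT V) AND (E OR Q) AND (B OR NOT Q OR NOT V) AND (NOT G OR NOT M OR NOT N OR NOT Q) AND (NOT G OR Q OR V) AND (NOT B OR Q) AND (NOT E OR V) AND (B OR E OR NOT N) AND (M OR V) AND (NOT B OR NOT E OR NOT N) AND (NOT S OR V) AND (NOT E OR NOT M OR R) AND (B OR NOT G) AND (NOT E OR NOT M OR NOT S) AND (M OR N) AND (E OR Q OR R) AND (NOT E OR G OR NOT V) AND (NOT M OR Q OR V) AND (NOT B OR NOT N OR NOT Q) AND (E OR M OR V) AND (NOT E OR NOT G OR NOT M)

M=T, Q=T, E=F, R=F, N=F, V=T, G=T, B=T, S=T

Unit clause (S) forces S = True.
In (NOT S OR V) only V is left, so V = True.
In (M OR NOT V) only M is left, so M = True.
In (NOT E OR NOT M OR NOT S) only NOT E is left, so E = False.
In (E OR Q) only Q is left, so Q = True.
In (B OR NOT Q OR NOT V) only B is left, so B = True.
In (NOT B OR NOT N OR NOT Q) only NOT N is left, so N = False.
In (N OR NOT R) only NOT R is left, so R = False.
In (NOT B OR G OR NOT S) only G is left, so G = True.
All clauses satisfied.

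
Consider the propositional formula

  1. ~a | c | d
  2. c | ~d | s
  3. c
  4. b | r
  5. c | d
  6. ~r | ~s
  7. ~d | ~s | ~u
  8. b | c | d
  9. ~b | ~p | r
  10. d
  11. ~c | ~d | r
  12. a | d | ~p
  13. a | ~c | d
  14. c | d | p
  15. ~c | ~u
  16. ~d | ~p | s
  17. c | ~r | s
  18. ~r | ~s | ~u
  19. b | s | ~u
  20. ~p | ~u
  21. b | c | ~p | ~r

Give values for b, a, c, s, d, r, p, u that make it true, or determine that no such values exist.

Unit clause (c) forces c = True.
Unit clause (d) forces d = True.
In (~c | ~d | r) only r is left, so r = True.
In (~c | ~u) only ~u is left, so u = False.
In (~r | ~s) only ~s is left, so s = False.
In (~d | ~p | s) only ~p is left, so p = False.
Set b = False.
Set a = False.
All clauses satisfied.

b = False, a = False, c = True, s = False, d = True, r = True, p = False, u = False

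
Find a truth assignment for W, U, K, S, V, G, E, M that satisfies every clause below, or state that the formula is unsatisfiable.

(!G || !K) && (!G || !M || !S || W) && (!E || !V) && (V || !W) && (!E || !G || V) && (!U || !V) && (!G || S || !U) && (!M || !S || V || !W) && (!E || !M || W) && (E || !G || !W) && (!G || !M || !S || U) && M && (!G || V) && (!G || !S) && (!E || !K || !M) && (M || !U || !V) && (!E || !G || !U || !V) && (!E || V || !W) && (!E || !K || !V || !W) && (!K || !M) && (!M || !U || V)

Unit clause (M) forces M = True.
In (!K || !M) only !K is left, so K = False.
Set W = False.
  then (!E || !M || W) forces E = False.
Try U = True:
  (!U || !V) forces V = False.
  clause (!M || !U || V) is falsified — backtrack.
So U = False.
Set S = False.
Set V = True.
Set G = False.
All clauses satisfied.

W = False, U = False, K = False, S = False, V = True, G = False, E = False, M = True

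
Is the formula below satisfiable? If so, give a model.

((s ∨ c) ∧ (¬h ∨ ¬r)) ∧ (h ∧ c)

s: True, c: True, h: True, r: False

  (s ∨ c) ∧ (¬h ∨ ¬r) = True
    s ∨ c = True
    ¬h ∨ ¬r = True
      ¬h = False
      ¬r = True
  h ∧ c = True
Both conjuncts True, so the formula holds.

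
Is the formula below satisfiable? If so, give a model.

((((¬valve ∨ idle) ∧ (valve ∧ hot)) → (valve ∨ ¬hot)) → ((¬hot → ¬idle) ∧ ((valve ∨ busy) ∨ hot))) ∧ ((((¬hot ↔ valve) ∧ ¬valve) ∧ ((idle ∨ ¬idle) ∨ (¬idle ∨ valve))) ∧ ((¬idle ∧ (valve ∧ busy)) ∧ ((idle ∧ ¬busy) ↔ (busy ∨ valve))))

Case valve = True: the conjunct ¬valve is False.
Case valve = False: the conjunct valve is False.
Both cases fail — unsatisfiable.

UNSATISFIABLE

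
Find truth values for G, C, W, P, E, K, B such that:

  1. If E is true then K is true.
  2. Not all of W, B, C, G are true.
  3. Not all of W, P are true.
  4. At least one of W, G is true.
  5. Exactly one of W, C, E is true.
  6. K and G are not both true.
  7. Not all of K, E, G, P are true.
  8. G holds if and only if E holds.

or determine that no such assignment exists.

G=F, C=F, W=T, P=F, E=F, K=F, B=F

  (1) E=F ⇒ K: vacuous ✓
  (2) {W, B, C, G}: 1/4 true — not all ✓
  (3) {W, P}: 1/2 true — not all ✓
  (4) {W, G}: 1 true — at least one ✓
  (5) {W, C, E}: 1 true — exactly one ✓
  (6) K=F, G=F — not both ✓
  (7) {K, E, G, P}: 0/4 true — not all ✓
  (8) G=F, E=F — same ✓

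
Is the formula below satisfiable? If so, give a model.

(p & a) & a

a = True, p = True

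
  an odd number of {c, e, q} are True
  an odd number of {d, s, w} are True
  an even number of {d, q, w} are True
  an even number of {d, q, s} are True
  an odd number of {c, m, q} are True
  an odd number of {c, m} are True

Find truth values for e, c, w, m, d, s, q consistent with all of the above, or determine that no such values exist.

e=F, c=T, w=T, m=F, d=T, s=T, q=F

{c, e, q}: 1 true → odd ✓
{d, s, w}: 3 true → odd ✓
{d, q, w}: 2 true → even ✓
{d, q, s}: 2 true → even ✓
{c, m, q}: 1 true → odd ✓
{c, m}: 1 true → odd ✓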